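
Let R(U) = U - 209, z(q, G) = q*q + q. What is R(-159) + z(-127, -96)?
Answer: 15634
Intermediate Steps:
z(q, G) = q + q² (z(q, G) = q² + q = q + q²)
R(U) = -209 + U
R(-159) + z(-127, -96) = (-209 - 159) - 127*(1 - 127) = -368 - 127*(-126) = -368 + 16002 = 15634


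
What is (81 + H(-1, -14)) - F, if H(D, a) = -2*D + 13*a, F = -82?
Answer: -17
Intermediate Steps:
(81 + H(-1, -14)) - F = (81 + (-2*(-1) + 13*(-14))) - 1*(-82) = (81 + (2 - 182)) + 82 = (81 - 180) + 82 = -99 + 82 = -17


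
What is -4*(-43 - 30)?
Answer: 292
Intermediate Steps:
-4*(-43 - 30) = -4*(-73) = 292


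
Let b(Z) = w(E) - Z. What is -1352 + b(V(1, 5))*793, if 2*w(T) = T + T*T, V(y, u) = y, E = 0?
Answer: -2145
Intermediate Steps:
w(T) = T/2 + T**2/2 (w(T) = (T + T*T)/2 = (T + T**2)/2 = T/2 + T**2/2)
b(Z) = -Z (b(Z) = (1/2)*0*(1 + 0) - Z = (1/2)*0*1 - Z = 0 - Z = -Z)
-1352 + b(V(1, 5))*793 = -1352 - 1*1*793 = -1352 - 1*793 = -1352 - 793 = -2145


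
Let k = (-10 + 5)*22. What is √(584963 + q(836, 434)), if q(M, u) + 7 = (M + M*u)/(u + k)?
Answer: √47472351/9 ≈ 765.56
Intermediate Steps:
k = -110 (k = -5*22 = -110)
q(M, u) = -7 + (M + M*u)/(-110 + u) (q(M, u) = -7 + (M + M*u)/(u - 110) = -7 + (M + M*u)/(-110 + u))
√(584963 + q(836, 434)) = √(584963 + (770 + 836 - 7*434 + 836*434)/(-110 + 434)) = √(584963 + (770 + 836 - 3038 + 362824)/324) = √(584963 + (1/324)*361392) = √(584963 + 30116/27) = √(15824117/27) = √47472351/9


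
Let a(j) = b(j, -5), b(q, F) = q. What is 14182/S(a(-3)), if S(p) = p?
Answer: -14182/3 ≈ -4727.3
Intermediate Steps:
a(j) = j
14182/S(a(-3)) = 14182/(-3) = 14182*(-⅓) = -14182/3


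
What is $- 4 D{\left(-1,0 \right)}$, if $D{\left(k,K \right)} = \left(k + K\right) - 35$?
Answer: $144$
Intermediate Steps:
$D{\left(k,K \right)} = -35 + K + k$ ($D{\left(k,K \right)} = \left(K + k\right) - 35 = -35 + K + k$)
$- 4 D{\left(-1,0 \right)} = - 4 \left(-35 + 0 - 1\right) = \left(-4\right) \left(-36\right) = 144$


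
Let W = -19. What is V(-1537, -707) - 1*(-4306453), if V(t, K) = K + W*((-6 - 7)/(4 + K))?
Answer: 159312589/37 ≈ 4.3057e+6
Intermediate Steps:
V(t, K) = K + 247/(4 + K) (V(t, K) = K - 19*(-6 - 7)/(4 + K) = K - (-247)/(4 + K) = K + 247/(4 + K))
V(-1537, -707) - 1*(-4306453) = (247 + (-707)² + 4*(-707))/(4 - 707) - 1*(-4306453) = (247 + 499849 - 2828)/(-703) + 4306453 = -1/703*497268 + 4306453 = -26172/37 + 4306453 = 159312589/37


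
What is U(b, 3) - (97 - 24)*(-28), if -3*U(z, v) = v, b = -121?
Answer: 2043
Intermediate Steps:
U(z, v) = -v/3
U(b, 3) - (97 - 24)*(-28) = -⅓*3 - (97 - 24)*(-28) = -1 - 73*(-28) = -1 - 1*(-2044) = -1 + 2044 = 2043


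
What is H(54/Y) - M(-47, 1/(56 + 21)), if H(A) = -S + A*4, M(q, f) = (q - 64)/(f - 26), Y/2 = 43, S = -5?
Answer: 92934/28681 ≈ 3.2403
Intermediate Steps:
Y = 86 (Y = 2*43 = 86)
M(q, f) = (-64 + q)/(-26 + f)
H(A) = 5 + 4*A (H(A) = -1*(-5) + A*4 = 5 + 4*A)
H(54/Y) - M(-47, 1/(56 + 21)) = (5 + 4*(54/86)) - (-64 - 47)/(-26 + 1/(56 + 21)) = (5 + 4*(54*(1/86))) - (-111)/(-26 + 1/77) = (5 + 4*(27/43)) - (-111)/(-26 + 1/77) = (5 + 108/43) - (-111)/(-2001/77) = 323/43 - (-77)*(-111)/2001 = 323/43 - 1*2849/667 = 323/43 - 2849/667 = 92934/28681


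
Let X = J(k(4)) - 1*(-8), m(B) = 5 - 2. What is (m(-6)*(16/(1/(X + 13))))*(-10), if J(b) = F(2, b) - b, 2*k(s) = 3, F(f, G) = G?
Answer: -10080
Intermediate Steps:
k(s) = 3/2 (k(s) = (½)*3 = 3/2)
m(B) = 3
J(b) = 0 (J(b) = b - b = 0)
X = 8 (X = 0 - 1*(-8) = 0 + 8 = 8)
(m(-6)*(16/(1/(X + 13))))*(-10) = (3*(16/(1/(8 + 13))))*(-10) = (3*(16/(1/21)))*(-10) = (3*(16*21))*(-10) = (3*336)*(-10) = 1008*(-10) = -10080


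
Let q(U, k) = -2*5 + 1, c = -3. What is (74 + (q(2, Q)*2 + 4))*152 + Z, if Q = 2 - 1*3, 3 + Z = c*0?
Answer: 9117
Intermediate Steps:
Z = -3 (Z = -3 - 3*0 = -3 + 0 = -3)
Q = -1 (Q = 2 - 3 = -1)
q(U, k) = -9 (q(U, k) = -10 + 1 = -9)
(74 + (q(2, Q)*2 + 4))*152 + Z = (74 + (-9*2 + 4))*152 - 3 = (74 + (-18 + 4))*152 - 3 = (74 - 14)*152 - 3 = 60*152 - 3 = 9120 - 3 = 9117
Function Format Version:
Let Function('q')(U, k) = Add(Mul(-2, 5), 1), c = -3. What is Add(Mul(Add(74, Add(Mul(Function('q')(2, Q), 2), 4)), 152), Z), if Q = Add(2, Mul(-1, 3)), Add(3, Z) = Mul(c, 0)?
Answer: 9117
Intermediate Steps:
Z = -3 (Z = Add(-3, Mul(-3, 0)) = Add(-3, 0) = -3)
Q = -1 (Q = Add(2, -3) = -1)
Function('q')(U, k) = -9 (Function('q')(U, k) = Add(-10, 1) = -9)
Add(Mul(Add(74, Add(Mul(Function('q')(2, Q), 2), 4)), 152), Z) = Add(Mul(Add(74, Add(Mul(-9, 2), 4)), 152), -3) = Add(Mul(Add(74, Add(-18, 4)), 152), -3) = Add(Mul(Add(74, -14), 152), -3) = Add(Mul(60, 152), -3) = Add(9120, -3) = 9117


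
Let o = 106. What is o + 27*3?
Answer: 187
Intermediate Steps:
o + 27*3 = 106 + 27*3 = 106 + 81 = 187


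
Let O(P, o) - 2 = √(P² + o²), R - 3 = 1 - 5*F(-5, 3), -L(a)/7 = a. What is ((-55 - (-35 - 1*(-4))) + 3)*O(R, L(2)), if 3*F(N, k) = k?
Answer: -42 - 21*√197 ≈ -336.75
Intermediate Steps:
F(N, k) = k/3
L(a) = -7*a
R = -1 (R = 3 + (1 - 5*3/3) = 3 + (1 - 5*1) = 3 + (1 - 5) = 3 - 4 = -1)
O(P, o) = 2 + √(P² + o²)
((-55 - (-35 - 1*(-4))) + 3)*O(R, L(2)) = ((-55 - (-35 - 1*(-4))) + 3)*(2 + √((-1)² + (-7*2)²)) = ((-55 - (-35 + 4)) + 3)*(2 + √(1 + (-14)²)) = ((-55 - 1*(-31)) + 3)*(2 + √(1 + 196)) = ((-55 + 31) + 3)*(2 + √197) = (-24 + 3)*(2 + √197) = -21*(2 + √197) = -42 - 21*√197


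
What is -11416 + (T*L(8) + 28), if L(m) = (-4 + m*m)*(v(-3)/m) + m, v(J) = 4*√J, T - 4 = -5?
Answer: -11396 - 30*I*√3 ≈ -11396.0 - 51.962*I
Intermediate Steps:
T = -1 (T = 4 - 5 = -1)
L(m) = m + 4*I*√3*(-4 + m²)/m (L(m) = (-4 + m*m)*((4*√(-3))/m) + m = (-4 + m²)*((4*(I*√3))/m) + m = (-4 + m²)*((4*I*√3)/m) + m = (-4 + m²)*(4*I*√3/m) + m = 4*I*√3*(-4 + m²)/m + m = m + 4*I*√3*(-4 + m²)/m)
-11416 + (T*L(8) + 28) = -11416 + (-(8 - 16*I*√3/8 + 4*I*8*√3) + 28) = -11416 + (-(8 - 16*I*√3*⅛ + 32*I*√3) + 28) = -11416 + (-(8 - 2*I*√3 + 32*I*√3) + 28) = -11416 + (-(8 + 30*I*√3) + 28) = -11416 + ((-8 - 30*I*√3) + 28) = -11416 + (20 - 30*I*√3) = -11396 - 30*I*√3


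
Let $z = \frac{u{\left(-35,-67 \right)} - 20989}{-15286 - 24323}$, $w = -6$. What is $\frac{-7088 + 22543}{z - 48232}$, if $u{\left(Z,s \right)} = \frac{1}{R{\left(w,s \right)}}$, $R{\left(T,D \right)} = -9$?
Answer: $- \frac{100171161}{312610958} \approx -0.32043$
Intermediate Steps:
$u{\left(Z,s \right)} = - \frac{1}{9}$ ($u{\left(Z,s \right)} = \frac{1}{-9} = - \frac{1}{9}$)
$z = \frac{188902}{356481}$ ($z = \frac{- \frac{1}{9} - 20989}{-15286 - 24323} = - \frac{188902}{9 \left(-39609\right)} = \left(- \frac{188902}{9}\right) \left(- \frac{1}{39609}\right) = \frac{188902}{356481} \approx 0.52991$)
$\frac{-7088 + 22543}{z - 48232} = \frac{-7088 + 22543}{\frac{188902}{356481} - 48232} = \frac{15455}{- \frac{17193602690}{356481}} = 15455 \left(- \frac{356481}{17193602690}\right) = - \frac{100171161}{312610958}$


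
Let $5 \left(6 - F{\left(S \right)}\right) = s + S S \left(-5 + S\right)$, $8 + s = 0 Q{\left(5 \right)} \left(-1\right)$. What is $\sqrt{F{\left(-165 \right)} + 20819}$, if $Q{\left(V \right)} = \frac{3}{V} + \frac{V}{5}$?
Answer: $\frac{\sqrt{23661915}}{5} \approx 972.87$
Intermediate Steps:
$Q{\left(V \right)} = \frac{3}{V} + \frac{V}{5}$ ($Q{\left(V \right)} = \frac{3}{V} + V \frac{1}{5} = \frac{3}{V} + \frac{V}{5}$)
$s = -8$ ($s = -8 + 0 \left(\frac{3}{5} + \frac{1}{5} \cdot 5\right) \left(-1\right) = -8 + 0 \left(3 \cdot \frac{1}{5} + 1\right) \left(-1\right) = -8 + 0 \left(\frac{3}{5} + 1\right) \left(-1\right) = -8 + 0 \cdot \frac{8}{5} \left(-1\right) = -8 + 0 \left(-1\right) = -8 + 0 = -8$)
$F{\left(S \right)} = \frac{38}{5} - \frac{S^{2} \left(-5 + S\right)}{5}$ ($F{\left(S \right)} = 6 - \frac{-8 + S S \left(-5 + S\right)}{5} = 6 - \frac{-8 + S^{2} \left(-5 + S\right)}{5} = 6 - \left(- \frac{8}{5} + \frac{S^{2} \left(-5 + S\right)}{5}\right) = \frac{38}{5} - \frac{S^{2} \left(-5 + S\right)}{5}$)
$\sqrt{F{\left(-165 \right)} + 20819} = \sqrt{\left(\frac{38}{5} + \left(-165\right)^{2} - \frac{\left(-165\right)^{3}}{5}\right) + 20819} = \sqrt{\left(\frac{38}{5} + 27225 - -898425\right) + 20819} = \sqrt{\left(\frac{38}{5} + 27225 + 898425\right) + 20819} = \sqrt{\frac{4628288}{5} + 20819} = \sqrt{\frac{4732383}{5}} = \frac{\sqrt{23661915}}{5}$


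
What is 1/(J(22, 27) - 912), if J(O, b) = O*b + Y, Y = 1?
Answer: -1/317 ≈ -0.0031546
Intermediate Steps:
J(O, b) = 1 + O*b (J(O, b) = O*b + 1 = 1 + O*b)
1/(J(22, 27) - 912) = 1/((1 + 22*27) - 912) = 1/((1 + 594) - 912) = 1/(595 - 912) = 1/(-317) = -1/317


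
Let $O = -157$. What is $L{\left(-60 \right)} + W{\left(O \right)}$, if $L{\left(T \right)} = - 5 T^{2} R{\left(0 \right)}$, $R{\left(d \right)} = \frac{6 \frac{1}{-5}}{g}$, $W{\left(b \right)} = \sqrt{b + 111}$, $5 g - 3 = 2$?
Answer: $21600 + i \sqrt{46} \approx 21600.0 + 6.7823 i$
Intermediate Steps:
$g = 1$ ($g = \frac{3}{5} + \frac{1}{5} \cdot 2 = \frac{3}{5} + \frac{2}{5} = 1$)
$W{\left(b \right)} = \sqrt{111 + b}$
$R{\left(d \right)} = - \frac{6}{5}$ ($R{\left(d \right)} = \frac{6 \frac{1}{-5}}{1} = 6 \left(- \frac{1}{5}\right) 1 = \left(- \frac{6}{5}\right) 1 = - \frac{6}{5}$)
$L{\left(T \right)} = 6 T^{2}$ ($L{\left(T \right)} = - 5 T^{2} \left(- \frac{6}{5}\right) = 6 T^{2}$)
$L{\left(-60 \right)} + W{\left(O \right)} = 6 \left(-60\right)^{2} + \sqrt{111 - 157} = 6 \cdot 3600 + \sqrt{-46} = 21600 + i \sqrt{46}$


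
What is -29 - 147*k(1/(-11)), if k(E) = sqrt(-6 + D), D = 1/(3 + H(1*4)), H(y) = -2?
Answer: -29 - 147*I*sqrt(5) ≈ -29.0 - 328.7*I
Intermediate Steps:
D = 1 (D = 1/(3 - 2) = 1/1 = 1)
k(E) = I*sqrt(5) (k(E) = sqrt(-6 + 1) = sqrt(-5) = I*sqrt(5))
-29 - 147*k(1/(-11)) = -29 - 147*I*sqrt(5)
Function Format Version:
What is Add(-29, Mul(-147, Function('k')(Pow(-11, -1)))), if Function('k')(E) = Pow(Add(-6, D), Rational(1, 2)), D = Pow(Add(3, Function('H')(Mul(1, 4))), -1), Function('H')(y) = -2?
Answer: Add(-29, Mul(-147, I, Pow(5, Rational(1, 2)))) ≈ Add(-29.000, Mul(-328.70, I))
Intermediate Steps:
D = 1 (D = Pow(Add(3, -2), -1) = Pow(1, -1) = 1)
Function('k')(E) = Mul(I, Pow(5, Rational(1, 2))) (Function('k')(E) = Pow(Add(-6, 1), Rational(1, 2)) = Pow(-5, Rational(1, 2)) = Mul(I, Pow(5, Rational(1, 2))))
Add(-29, Mul(-147, Function('k')(Pow(-11, -1)))) = Add(-29, Mul(-147, Mul(I, Pow(5, Rational(1, 2))))) = Add(-29, Mul(-147, I, Pow(5, Rational(1, 2))))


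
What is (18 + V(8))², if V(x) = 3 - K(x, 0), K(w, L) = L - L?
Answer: 441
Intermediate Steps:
K(w, L) = 0
V(x) = 3 (V(x) = 3 - 1*0 = 3 + 0 = 3)
(18 + V(8))² = (18 + 3)² = 21² = 441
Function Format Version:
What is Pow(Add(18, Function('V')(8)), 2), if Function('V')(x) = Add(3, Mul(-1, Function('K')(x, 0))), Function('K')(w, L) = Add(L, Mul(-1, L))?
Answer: 441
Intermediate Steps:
Function('K')(w, L) = 0
Function('V')(x) = 3 (Function('V')(x) = Add(3, Mul(-1, 0)) = Add(3, 0) = 3)
Pow(Add(18, Function('V')(8)), 2) = Pow(Add(18, 3), 2) = Pow(21, 2) = 441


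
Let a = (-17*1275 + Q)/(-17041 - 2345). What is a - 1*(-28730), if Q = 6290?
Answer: 556975165/19386 ≈ 28731.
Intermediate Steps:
a = 15385/19386 (a = (-17*1275 + 6290)/(-17041 - 2345) = (-21675 + 6290)/(-19386) = -15385*(-1/19386) = 15385/19386 ≈ 0.79361)
a - 1*(-28730) = 15385/19386 - 1*(-28730) = 15385/19386 + 28730 = 556975165/19386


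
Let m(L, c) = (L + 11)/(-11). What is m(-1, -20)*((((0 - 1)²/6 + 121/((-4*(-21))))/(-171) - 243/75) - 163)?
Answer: 2211117/14630 ≈ 151.14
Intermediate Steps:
m(L, c) = -1 - L/11 (m(L, c) = (11 + L)*(-1/11) = -1 - L/11)
m(-1, -20)*((((0 - 1)²/6 + 121/((-4*(-21))))/(-171) - 243/75) - 163) = (-1 - 1/11*(-1))*((((0 - 1)²/6 + 121/((-4*(-21))))/(-171) - 243/75) - 163) = (-1 + 1/11)*((((-1)²*(⅙) + 121/84)*(-1/171) - 243*1/75) - 163) = -10*(((1*(⅙) + 121*(1/84))*(-1/171) - 81/25) - 163)/11 = -10*(((⅙ + 121/84)*(-1/171) - 81/25) - 163)/11 = -10*(((45/28)*(-1/171) - 81/25) - 163)/11 = -10*((-5/532 - 81/25) - 163)/11 = -10*(-43217/13300 - 163)/11 = -10/11*(-2211117/13300) = 2211117/14630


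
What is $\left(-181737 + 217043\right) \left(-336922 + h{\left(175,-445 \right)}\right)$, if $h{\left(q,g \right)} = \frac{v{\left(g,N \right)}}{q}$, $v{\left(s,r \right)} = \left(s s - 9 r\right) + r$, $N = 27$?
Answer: $- \frac{2074705578546}{175} \approx -1.1855 \cdot 10^{10}$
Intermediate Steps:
$v{\left(s,r \right)} = s^{2} - 8 r$ ($v{\left(s,r \right)} = \left(s^{2} - 9 r\right) + r = s^{2} - 8 r$)
$h{\left(q,g \right)} = \frac{-216 + g^{2}}{q}$ ($h{\left(q,g \right)} = \frac{g^{2} - 216}{q} = \frac{-216 + g^{2}}{q}$)
$\left(-181737 + 217043\right) \left(-336922 + h{\left(175,-445 \right)}\right) = \left(-181737 + 217043\right) \left(-336922 + \frac{-216 + \left(-445\right)^{2}}{175}\right) = 35306 \left(-336922 + \frac{-216 + 198025}{175}\right) = 35306 \left(-336922 + \frac{1}{175} \cdot 197809\right) = 35306 \left(-336922 + \frac{197809}{175}\right) = 35306 \left(- \frac{58763541}{175}\right) = - \frac{2074705578546}{175}$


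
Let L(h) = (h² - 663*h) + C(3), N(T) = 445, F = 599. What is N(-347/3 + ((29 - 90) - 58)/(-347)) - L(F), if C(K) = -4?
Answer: 38785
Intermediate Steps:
L(h) = -4 + h² - 663*h (L(h) = (h² - 663*h) - 4 = -4 + h² - 663*h)
N(-347/3 + ((29 - 90) - 58)/(-347)) - L(F) = 445 - (-4 + 599² - 663*599) = 445 - (-4 + 358801 - 397137) = 445 - 1*(-38340) = 445 + 38340 = 38785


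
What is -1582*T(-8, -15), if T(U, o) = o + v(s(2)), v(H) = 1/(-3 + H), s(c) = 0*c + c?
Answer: 25312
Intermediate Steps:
s(c) = c (s(c) = 0 + c = c)
T(U, o) = -1 + o (T(U, o) = o + 1/(-3 + 2) = o + 1/(-1) = o - 1 = -1 + o)
-1582*T(-8, -15) = -1582*(-1 - 15) = -1582*(-16) = 25312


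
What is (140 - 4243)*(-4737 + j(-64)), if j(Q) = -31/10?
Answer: 194486303/10 ≈ 1.9449e+7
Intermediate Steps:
j(Q) = -31/10 (j(Q) = -31*⅒ = -31/10)
(140 - 4243)*(-4737 + j(-64)) = (140 - 4243)*(-4737 - 31/10) = -4103*(-47401/10) = 194486303/10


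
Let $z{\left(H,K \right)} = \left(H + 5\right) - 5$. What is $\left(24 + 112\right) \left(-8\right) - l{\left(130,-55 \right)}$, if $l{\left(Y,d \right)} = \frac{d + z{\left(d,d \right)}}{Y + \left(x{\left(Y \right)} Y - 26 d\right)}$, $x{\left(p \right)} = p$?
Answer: $- \frac{2008437}{1846} \approx -1088.0$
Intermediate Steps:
$z{\left(H,K \right)} = H$ ($z{\left(H,K \right)} = \left(5 + H\right) - 5 = H$)
$l{\left(Y,d \right)} = \frac{2 d}{Y + Y^{2} - 26 d}$ ($l{\left(Y,d \right)} = \frac{d + d}{Y + \left(Y Y - 26 d\right)} = \frac{2 d}{Y + \left(Y^{2} - 26 d\right)} = \frac{2 d}{Y + Y^{2} - 26 d}$)
$\left(24 + 112\right) \left(-8\right) - l{\left(130,-55 \right)} = \left(24 + 112\right) \left(-8\right) - 2 \left(-55\right) \frac{1}{130 + 130^{2} - -1430} = 136 \left(-8\right) - 2 \left(-55\right) \frac{1}{130 + 16900 + 1430} = -1088 - 2 \left(-55\right) \frac{1}{18460} = -1088 - - \frac{11}{1846} = -1088 + \frac{11}{1846} = - \frac{2008437}{1846}$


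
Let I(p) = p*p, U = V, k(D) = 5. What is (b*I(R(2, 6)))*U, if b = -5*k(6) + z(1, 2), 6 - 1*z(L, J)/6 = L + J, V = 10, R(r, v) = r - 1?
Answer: -70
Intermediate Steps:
R(r, v) = -1 + r
z(L, J) = 36 - 6*J - 6*L (z(L, J) = 36 - 6*(L + J) = 36 - 6*(J + L) = 36 + (-6*J - 6*L) = 36 - 6*J - 6*L)
U = 10
I(p) = p**2
b = -7 (b = -5*5 + (36 - 6*2 - 6*1) = -25 + (36 - 12 - 6) = -25 + 18 = -7)
(b*I(R(2, 6)))*U = -7*(-1 + 2)**2*10 = -7*1**2*10 = -7*1*10 = -7*10 = -70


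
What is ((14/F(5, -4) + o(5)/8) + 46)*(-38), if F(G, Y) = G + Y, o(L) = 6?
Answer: -4617/2 ≈ -2308.5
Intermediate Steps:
((14/F(5, -4) + o(5)/8) + 46)*(-38) = ((14/(5 - 4) + 6/8) + 46)*(-38) = ((14/1 + 6*(⅛)) + 46)*(-38) = ((14*1 + ¾) + 46)*(-38) = ((14 + ¾) + 46)*(-38) = (59/4 + 46)*(-38) = (243/4)*(-38) = -4617/2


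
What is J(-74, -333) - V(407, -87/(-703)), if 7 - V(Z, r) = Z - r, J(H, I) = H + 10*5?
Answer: 264241/703 ≈ 375.88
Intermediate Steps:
J(H, I) = 50 + H (J(H, I) = H + 50 = 50 + H)
V(Z, r) = 7 + r - Z (V(Z, r) = 7 - (Z - r) = 7 + (r - Z) = 7 + r - Z)
J(-74, -333) - V(407, -87/(-703)) = (50 - 74) - (7 - 87/(-703) - 1*407) = -24 - (7 - 87*(-1/703) - 407) = -24 - (7 + 87/703 - 407) = -24 - 1*(-281113/703) = -24 + 281113/703 = 264241/703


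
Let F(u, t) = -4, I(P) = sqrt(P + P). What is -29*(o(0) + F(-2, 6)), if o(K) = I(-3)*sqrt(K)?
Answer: 116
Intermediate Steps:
I(P) = sqrt(2)*sqrt(P) (I(P) = sqrt(2*P) = sqrt(2)*sqrt(P))
o(K) = I*sqrt(6)*sqrt(K) (o(K) = (sqrt(2)*sqrt(-3))*sqrt(K) = (sqrt(2)*(I*sqrt(3)))*sqrt(K) = (I*sqrt(6))*sqrt(K) = I*sqrt(6)*sqrt(K))
-29*(o(0) + F(-2, 6)) = -29*(I*sqrt(6)*sqrt(0) - 4) = -29*(I*sqrt(6)*0 - 4) = -29*(0 - 4) = -29*(-4) = 116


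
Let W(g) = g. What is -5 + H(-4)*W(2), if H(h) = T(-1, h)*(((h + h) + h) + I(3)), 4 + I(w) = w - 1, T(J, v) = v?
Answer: 107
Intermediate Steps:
I(w) = -5 + w (I(w) = -4 + (w - 1) = -4 + (-1 + w) = -5 + w)
H(h) = h*(-2 + 3*h) (H(h) = h*(((h + h) + h) + (-5 + 3)) = h*((2*h + h) - 2) = h*(3*h - 2) = h*(-2 + 3*h))
-5 + H(-4)*W(2) = -5 - 4*(-2 + 3*(-4))*2 = -5 - 4*(-2 - 12)*2 = -5 - 4*(-14)*2 = -5 + 56*2 = -5 + 112 = 107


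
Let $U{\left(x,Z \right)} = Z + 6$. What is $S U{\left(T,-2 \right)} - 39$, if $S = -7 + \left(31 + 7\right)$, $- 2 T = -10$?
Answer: $85$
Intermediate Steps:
$T = 5$ ($T = \left(- \frac{1}{2}\right) \left(-10\right) = 5$)
$S = 31$ ($S = -7 + 38 = 31$)
$U{\left(x,Z \right)} = 6 + Z$
$S U{\left(T,-2 \right)} - 39 = 31 \left(6 - 2\right) - 39 = 31 \cdot 4 - 39 = 124 - 39 = 85$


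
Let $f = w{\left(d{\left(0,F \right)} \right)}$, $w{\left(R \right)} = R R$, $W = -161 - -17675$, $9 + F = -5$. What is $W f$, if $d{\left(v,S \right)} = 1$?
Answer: $17514$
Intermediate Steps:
$F = -14$ ($F = -9 - 5 = -14$)
$W = 17514$ ($W = -161 + 17675 = 17514$)
$w{\left(R \right)} = R^{2}$
$f = 1$ ($f = 1^{2} = 1$)
$W f = 17514 \cdot 1 = 17514$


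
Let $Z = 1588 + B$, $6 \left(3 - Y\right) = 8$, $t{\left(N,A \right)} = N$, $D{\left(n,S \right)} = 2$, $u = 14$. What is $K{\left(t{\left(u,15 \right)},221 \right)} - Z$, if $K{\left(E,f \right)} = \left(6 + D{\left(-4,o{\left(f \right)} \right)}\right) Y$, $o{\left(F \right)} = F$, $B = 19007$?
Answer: $- \frac{61745}{3} \approx -20582.0$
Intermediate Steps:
$Y = \frac{5}{3}$ ($Y = 3 - \frac{4}{3} = \frac{5}{3} \approx 1.6667$)
$K{\left(E,f \right)} = \frac{40}{3}$ ($K{\left(E,f \right)} = \left(6 + 2\right) \frac{5}{3} = 8 \cdot \frac{5}{3} = \frac{40}{3}$)
$Z = 20595$ ($Z = 1588 + 19007 = 20595$)
$K{\left(t{\left(u,15 \right)},221 \right)} - Z = \frac{40}{3} - 20595 = - \frac{61745}{3}$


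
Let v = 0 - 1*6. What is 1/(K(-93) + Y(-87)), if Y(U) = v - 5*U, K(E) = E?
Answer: 1/336 ≈ 0.0029762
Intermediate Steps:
v = -6 (v = 0 - 6 = -6)
Y(U) = -6 - 5*U
1/(K(-93) + Y(-87)) = 1/(-93 + (-6 - 5*(-87))) = 1/(-93 + (-6 + 435)) = 1/(-93 + 429) = 1/336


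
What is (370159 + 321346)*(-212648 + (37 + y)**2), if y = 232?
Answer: -97009161935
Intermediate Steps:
(370159 + 321346)*(-212648 + (37 + y)**2) = (370159 + 321346)*(-212648 + (37 + 232)**2) = 691505*(-212648 + 269**2) = 691505*(-212648 + 72361) = 691505*(-140287) = -97009161935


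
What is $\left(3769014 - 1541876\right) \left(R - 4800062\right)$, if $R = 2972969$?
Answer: $-4069188249834$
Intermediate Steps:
$\left(3769014 - 1541876\right) \left(R - 4800062\right) = \left(3769014 - 1541876\right) \left(2972969 - 4800062\right) = 2227138 \left(-1827093\right) = -4069188249834$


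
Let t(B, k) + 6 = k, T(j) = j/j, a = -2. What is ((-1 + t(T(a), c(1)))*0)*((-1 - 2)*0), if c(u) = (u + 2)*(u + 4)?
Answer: 0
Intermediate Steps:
T(j) = 1
c(u) = (2 + u)*(4 + u)
t(B, k) = -6 + k
((-1 + t(T(a), c(1)))*0)*((-1 - 2)*0) = ((-1 + (-6 + (8 + 1**2 + 6*1)))*0)*((-1 - 2)*0) = ((-1 + (-6 + (8 + 1 + 6)))*0)*(-3*0) = ((-1 + (-6 + 15))*0)*0 = ((-1 + 9)*0)*0 = (8*0)*0 = 0*0 = 0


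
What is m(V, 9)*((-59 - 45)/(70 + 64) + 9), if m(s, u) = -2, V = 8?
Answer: -1102/67 ≈ -16.448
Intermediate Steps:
m(V, 9)*((-59 - 45)/(70 + 64) + 9) = -2*((-59 - 45)/(70 + 64) + 9) = -2*(-104/134 + 9) = -2*(-104*1/134 + 9) = -2*(-52/67 + 9) = -2*551/67 = -1102/67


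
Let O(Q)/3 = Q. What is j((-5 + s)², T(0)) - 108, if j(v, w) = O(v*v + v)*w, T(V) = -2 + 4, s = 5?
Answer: -108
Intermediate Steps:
T(V) = 2
O(Q) = 3*Q
j(v, w) = w*(3*v + 3*v²) (j(v, w) = (3*(v*v + v))*w = (3*(v² + v))*w = (3*(v + v²))*w = (3*v + 3*v²)*w = w*(3*v + 3*v²))
j((-5 + s)², T(0)) - 108 = 3*(-5 + 5)²*2*(1 + (-5 + 5)²) - 108 = 3*0²*2*(1 + 0²) - 108 = 3*0*2*(1 + 0) - 108 = 3*0*2*1 - 108 = 0 - 108 = -108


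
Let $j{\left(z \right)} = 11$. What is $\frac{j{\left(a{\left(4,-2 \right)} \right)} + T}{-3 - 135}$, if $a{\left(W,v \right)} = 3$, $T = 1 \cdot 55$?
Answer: $- \frac{11}{23} \approx -0.47826$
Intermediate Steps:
$T = 55$
$\frac{j{\left(a{\left(4,-2 \right)} \right)} + T}{-3 - 135} = \frac{11 + 55}{-3 - 135} = \frac{66}{-138} = 66 \left(- \frac{1}{138}\right) = - \frac{11}{23}$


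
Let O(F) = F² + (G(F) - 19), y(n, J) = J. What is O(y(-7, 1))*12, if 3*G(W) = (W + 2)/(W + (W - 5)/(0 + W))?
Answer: -220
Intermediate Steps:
G(W) = (2 + W)/(3*(W + (-5 + W)/W)) (G(W) = ((W + 2)/(W + (W - 5)/(0 + W)))/3 = ((2 + W)/(W + (-5 + W)/W))/3 = (2 + W)/(3*(W + (-5 + W)/W)))
O(F) = -19 + F² + F*(2 + F)/(3*(-5 + F + F²)) (O(F) = F² + (F*(2 + F)/(3*(-5 + F + F²)) - 19) = F² + (-19 + F*(2 + F)/(3*(-5 + F + F²))) = -19 + F² + F*(2 + F)/(3*(-5 + F + F²)))
O(y(-7, 1))*12 = (((-19 + 1²)*(-5 + 1 + 1²) + (⅓)*1*(2 + 1))/(-5 + 1 + 1²))*12 = (((-19 + 1)*(-5 + 1 + 1) + (⅓)*1*3)/(-5 + 1 + 1))*12 = ((-18*(-3) + 1)/(-3))*12 = -(54 + 1)/3*12 = -⅓*55*12 = -55/3*12 = -220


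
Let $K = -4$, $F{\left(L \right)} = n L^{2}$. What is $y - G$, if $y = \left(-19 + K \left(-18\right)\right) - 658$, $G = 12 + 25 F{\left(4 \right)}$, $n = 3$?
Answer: $-1817$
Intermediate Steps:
$F{\left(L \right)} = 3 L^{2}$
$G = 1212$ ($G = 12 + 25 \cdot 3 \cdot 4^{2} = 12 + 25 \cdot 3 \cdot 16 = 12 + 25 \cdot 48 = 12 + 1200 = 1212$)
$y = -605$ ($y = \left(-19 - -72\right) - 658 = \left(-19 + 72\right) - 658 = 53 - 658 = -605$)
$y - G = -605 - 1212 = -1817$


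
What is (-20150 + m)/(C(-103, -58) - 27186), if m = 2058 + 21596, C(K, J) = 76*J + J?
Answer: -876/7913 ≈ -0.11070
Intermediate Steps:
C(K, J) = 77*J
m = 23654
(-20150 + m)/(C(-103, -58) - 27186) = (-20150 + 23654)/(77*(-58) - 27186) = 3504/(-4466 - 27186) = 3504/(-31652) = 3504*(-1/31652) = -876/7913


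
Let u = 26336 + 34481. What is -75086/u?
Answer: -75086/60817 ≈ -1.2346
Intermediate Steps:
u = 60817
-75086/u = -75086/60817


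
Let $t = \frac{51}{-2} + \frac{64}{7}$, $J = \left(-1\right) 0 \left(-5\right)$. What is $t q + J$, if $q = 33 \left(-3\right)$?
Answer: $\frac{22671}{14} \approx 1619.4$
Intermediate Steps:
$J = 0$ ($J = 0 \left(-5\right) = 0$)
$q = -99$
$t = - \frac{229}{14}$ ($t = 51 \left(- \frac{1}{2}\right) + 64 \cdot \frac{1}{7} = - \frac{51}{2} + \frac{64}{7} = - \frac{229}{14} \approx -16.357$)
$t q + J = \left(- \frac{229}{14}\right) \left(-99\right) + 0 = \frac{22671}{14} + 0 = \frac{22671}{14}$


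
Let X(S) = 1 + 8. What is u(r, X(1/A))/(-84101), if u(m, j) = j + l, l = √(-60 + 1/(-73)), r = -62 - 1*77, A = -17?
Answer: -9/84101 - I*√319813/6139373 ≈ -0.00010701 - 9.2114e-5*I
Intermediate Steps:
X(S) = 9
r = -139 (r = -62 - 77 = -139)
l = I*√319813/73 (l = √(-60 - 1/73) = √(-4381/73) = I*√319813/73 ≈ 7.7468*I)
u(m, j) = j + I*√319813/73
u(r, X(1/A))/(-84101) = (9 + I*√319813/73)/(-84101) = (9 + I*√319813/73)*(-1/84101) = -9/84101 - I*√319813/6139373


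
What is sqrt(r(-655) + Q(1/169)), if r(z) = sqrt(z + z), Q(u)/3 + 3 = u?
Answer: sqrt(-1518 + 169*I*sqrt(1310))/13 ≈ 3.7623 + 4.8101*I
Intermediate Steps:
Q(u) = -9 + 3*u
r(z) = sqrt(2)*sqrt(z) (r(z) = sqrt(2*z) = sqrt(2)*sqrt(z))
sqrt(r(-655) + Q(1/169)) = sqrt(sqrt(2)*sqrt(-655) + (-9 + 3/169)) = sqrt(sqrt(2)*(I*sqrt(655)) + (-9 + 3*(1/169))) = sqrt(I*sqrt(1310) + (-9 + 3/169)) = sqrt(I*sqrt(1310) - 1518/169) = sqrt(-1518/169 + I*sqrt(1310))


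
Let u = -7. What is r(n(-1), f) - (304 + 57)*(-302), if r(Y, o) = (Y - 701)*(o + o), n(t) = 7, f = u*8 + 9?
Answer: 174258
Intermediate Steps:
f = -47 (f = -7*8 + 9 = -56 + 9 = -47)
r(Y, o) = 2*o*(-701 + Y) (r(Y, o) = (-701 + Y)*(2*o) = 2*o*(-701 + Y))
r(n(-1), f) - (304 + 57)*(-302) = 2*(-47)*(-701 + 7) - (304 + 57)*(-302) = 2*(-47)*(-694) - 361*(-302) = 65236 - 1*(-109022) = 65236 + 109022 = 174258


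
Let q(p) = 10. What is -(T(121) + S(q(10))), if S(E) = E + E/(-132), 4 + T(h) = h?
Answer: -8377/66 ≈ -126.92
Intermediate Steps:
T(h) = -4 + h
S(E) = 131*E/132 (S(E) = E + E*(-1/132) = E - E/132 = 131*E/132)
-(T(121) + S(q(10))) = -((-4 + 121) + (131/132)*10) = -(117 + 655/66) = -1*8377/66 = -8377/66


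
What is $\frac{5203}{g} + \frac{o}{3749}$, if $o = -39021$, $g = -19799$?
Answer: $- \frac{792082826}{74226451} \approx -10.671$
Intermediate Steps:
$\frac{5203}{g} + \frac{o}{3749} = \frac{5203}{-19799} - \frac{39021}{3749} = 5203 \left(- \frac{1}{19799}\right) - \frac{39021}{3749} = - \frac{5203}{19799} - \frac{39021}{3749} = - \frac{792082826}{74226451}$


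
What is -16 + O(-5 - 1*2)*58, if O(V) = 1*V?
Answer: -422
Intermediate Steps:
O(V) = V
-16 + O(-5 - 1*2)*58 = -16 + (-5 - 1*2)*58 = -16 + (-5 - 2)*58 = -16 - 7*58 = -16 - 406 = -422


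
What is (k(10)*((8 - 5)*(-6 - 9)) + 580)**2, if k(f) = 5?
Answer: 126025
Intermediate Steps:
(k(10)*((8 - 5)*(-6 - 9)) + 580)**2 = (5*((8 - 5)*(-6 - 9)) + 580)**2 = (5*(3*(-15)) + 580)**2 = (5*(-45) + 580)**2 = (-225 + 580)**2 = 355**2 = 126025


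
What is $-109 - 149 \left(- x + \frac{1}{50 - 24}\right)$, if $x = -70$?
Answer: $- \frac{274163}{26} \approx -10545.0$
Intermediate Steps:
$-109 - 149 \left(- x + \frac{1}{50 - 24}\right) = -109 - 149 \left(\left(-1\right) \left(-70\right) + \frac{1}{50 - 24}\right) = -109 - 149 \left(70 + \frac{1}{26}\right) = -109 - \frac{271329}{26} = - \frac{274163}{26}$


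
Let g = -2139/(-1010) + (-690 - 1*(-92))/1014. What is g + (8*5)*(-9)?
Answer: -14120209/39390 ≈ -358.47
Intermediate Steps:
g = 60191/39390 (g = -2139*(-1/1010) + (-690 + 92)*(1/1014) = 2139/1010 - 598*1/1014 = 2139/1010 - 23/39 = 60191/39390 ≈ 1.5281)
g + (8*5)*(-9) = 60191/39390 + (8*5)*(-9) = 60191/39390 + 40*(-9) = 60191/39390 - 360 = -14120209/39390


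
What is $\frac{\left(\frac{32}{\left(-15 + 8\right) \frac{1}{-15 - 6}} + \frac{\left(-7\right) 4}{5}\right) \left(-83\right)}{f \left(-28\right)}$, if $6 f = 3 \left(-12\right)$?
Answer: $- \frac{9379}{210} \approx -44.662$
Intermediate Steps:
$f = -6$ ($f = \frac{3 \left(-12\right)}{6} = \frac{1}{6} \left(-36\right) = -6$)
$\frac{\left(\frac{32}{\left(-15 + 8\right) \frac{1}{-15 - 6}} + \frac{\left(-7\right) 4}{5}\right) \left(-83\right)}{f \left(-28\right)} = \frac{\left(\frac{32}{\left(-15 + 8\right) \frac{1}{-15 - 6}} + \frac{\left(-7\right) 4}{5}\right) \left(-83\right)}{\left(-6\right) \left(-28\right)} = \frac{\left(\frac{32}{\left(-7\right) \frac{1}{-21}} - \frac{28}{5}\right) \left(-83\right)}{168} = \left(\frac{32}{\left(-7\right) \left(- \frac{1}{21}\right)} - \frac{28}{5}\right) \left(-83\right) \frac{1}{168} = \left(32 \frac{1}{\frac{1}{3}} - \frac{28}{5}\right) \left(-83\right) \frac{1}{168} = \left(32 \cdot 3 - \frac{28}{5}\right) \left(-83\right) \frac{1}{168} = \left(96 - \frac{28}{5}\right) \left(-83\right) \frac{1}{168} = \frac{452}{5} \left(-83\right) \frac{1}{168} = \left(- \frac{37516}{5}\right) \frac{1}{168} = - \frac{9379}{210}$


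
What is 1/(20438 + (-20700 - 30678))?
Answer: -1/30940 ≈ -3.2321e-5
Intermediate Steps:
1/(20438 + (-20700 - 30678)) = 1/(20438 - 51378) = 1/(-30940) = -1/30940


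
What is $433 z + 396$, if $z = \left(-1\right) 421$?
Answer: $-181897$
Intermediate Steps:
$z = -421$
$433 z + 396 = 433 \left(-421\right) + 396 = -182293 + 396 = -181897$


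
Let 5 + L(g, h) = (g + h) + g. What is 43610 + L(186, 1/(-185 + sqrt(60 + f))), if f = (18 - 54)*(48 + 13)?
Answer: 1599047512/36361 - 2*I*sqrt(534)/36361 ≈ 43977.0 - 0.0012711*I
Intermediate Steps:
f = -2196 (f = -36*61 = -2196)
L(g, h) = -5 + h + 2*g (L(g, h) = -5 + ((g + h) + g) = -5 + (h + 2*g) = -5 + h + 2*g)
43610 + L(186, 1/(-185 + sqrt(60 + f))) = 43610 + (-5 + 1/(-185 + sqrt(60 - 2196)) + 2*186) = 43610 + (-5 + 1/(-185 + sqrt(-2136)) + 372) = 43610 + (-5 + 1/(-185 + 2*I*sqrt(534)) + 372) = 43610 + (367 + 1/(-185 + 2*I*sqrt(534))) = 43977 + 1/(-185 + 2*I*sqrt(534))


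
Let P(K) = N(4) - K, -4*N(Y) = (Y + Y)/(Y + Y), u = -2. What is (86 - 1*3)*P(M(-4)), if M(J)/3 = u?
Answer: 1909/4 ≈ 477.25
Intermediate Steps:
N(Y) = -1/4 (N(Y) = -(Y + Y)/(4*(Y + Y)) = -2*Y/(4*(2*Y)) = -2*Y*1/(2*Y)/4 = -1/4*1 = -1/4)
M(J) = -6 (M(J) = 3*(-2) = -6)
P(K) = -1/4 - K
(86 - 1*3)*P(M(-4)) = (86 - 1*3)*(-1/4 - 1*(-6)) = (86 - 3)*(-1/4 + 6) = 83*(23/4) = 1909/4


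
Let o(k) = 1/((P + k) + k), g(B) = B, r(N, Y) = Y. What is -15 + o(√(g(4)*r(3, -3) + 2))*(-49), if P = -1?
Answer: 2*(-15*√10 + 17*I)/(I + 2*√10) ≈ -13.805 + 7.5586*I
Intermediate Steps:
o(k) = 1/(-1 + 2*k) (o(k) = 1/((-1 + k) + k) = 1/(-1 + 2*k))
-15 + o(√(g(4)*r(3, -3) + 2))*(-49) = -15 - 49/(-1 + 2*√(4*(-3) + 2)) = -15 - 49/(-1 + 2*√(-12 + 2)) = -15 - 49/(-1 + 2*√(-10)) = -15 - 49/(-1 + 2*(I*√10)) = -15 - 49/(-1 + 2*I*√10)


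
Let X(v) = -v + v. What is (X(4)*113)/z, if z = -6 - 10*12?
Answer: 0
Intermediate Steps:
X(v) = 0
z = -126 (z = -6 - 120 = -126)
(X(4)*113)/z = (0*113)/(-126) = 0*(-1/126) = 0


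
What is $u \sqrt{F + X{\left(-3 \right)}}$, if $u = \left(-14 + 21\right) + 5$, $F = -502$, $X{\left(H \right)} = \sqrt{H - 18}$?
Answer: $12 \sqrt{-502 + i \sqrt{21}} \approx 1.2272 + 268.87 i$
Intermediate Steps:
$X{\left(H \right)} = \sqrt{-18 + H}$
$u = 12$ ($u = 7 + 5 = 12$)
$u \sqrt{F + X{\left(-3 \right)}} = 12 \sqrt{-502 + \sqrt{-18 - 3}} = 12 \sqrt{-502 + \sqrt{-21}} = 12 \sqrt{-502 + i \sqrt{21}}$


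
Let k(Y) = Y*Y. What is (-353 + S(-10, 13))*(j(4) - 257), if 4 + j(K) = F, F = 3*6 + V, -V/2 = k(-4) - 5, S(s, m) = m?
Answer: 90100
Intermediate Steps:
k(Y) = Y²
V = -22 (V = -2*((-4)² - 5) = -2*(16 - 5) = -2*11 = -22)
F = -4 (F = 3*6 - 22 = 18 - 22 = -4)
j(K) = -8 (j(K) = -4 - 4 = -8)
(-353 + S(-10, 13))*(j(4) - 257) = (-353 + 13)*(-8 - 257) = -340*(-265) = 90100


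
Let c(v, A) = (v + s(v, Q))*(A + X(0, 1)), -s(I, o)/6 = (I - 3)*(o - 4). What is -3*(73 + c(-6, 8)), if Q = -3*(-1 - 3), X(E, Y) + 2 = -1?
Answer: -6609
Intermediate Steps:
X(E, Y) = -3 (X(E, Y) = -2 - 1 = -3)
Q = 12 (Q = -3*(-4) = 12)
s(I, o) = -6*(-4 + o)*(-3 + I) (s(I, o) = -6*(I - 3)*(o - 4) = -6*(-3 + I)*(-4 + o) = -6*(-4 + o)*(-3 + I))
c(v, A) = (-3 + A)*(144 - 47*v) (c(v, A) = (v + (-72 + 18*12 + 24*v - 6*v*12))*(A - 3) = (v + (-72 + 216 + 24*v - 72*v))*(-3 + A) = (v + (144 - 48*v))*(-3 + A) = (144 - 47*v)*(-3 + A) = (-3 + A)*(144 - 47*v))
-3*(73 + c(-6, 8)) = -3*(73 + (-432 + 141*(-6) + 144*8 - 47*8*(-6))) = -3*(73 + (-432 - 846 + 1152 + 2256)) = -3*(73 + 2130) = -3*2203 = -6609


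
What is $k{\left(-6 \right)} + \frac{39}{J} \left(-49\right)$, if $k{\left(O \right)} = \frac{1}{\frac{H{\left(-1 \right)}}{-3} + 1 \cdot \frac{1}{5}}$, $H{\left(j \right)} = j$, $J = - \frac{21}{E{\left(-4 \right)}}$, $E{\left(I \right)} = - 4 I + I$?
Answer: $\frac{8751}{8} \approx 1093.9$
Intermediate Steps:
$E{\left(I \right)} = - 3 I$
$J = - \frac{7}{4}$ ($J = - \frac{21}{\left(-3\right) \left(-4\right)} = - \frac{21}{12} = \left(-21\right) \frac{1}{12} = - \frac{7}{4} \approx -1.75$)
$k{\left(O \right)} = \frac{15}{8}$ ($k{\left(O \right)} = \frac{1}{- \frac{1}{-3} + 1 \cdot \frac{1}{5}} = \frac{1}{\left(-1\right) \left(- \frac{1}{3}\right) + 1 \cdot \frac{1}{5}} = \frac{1}{\frac{1}{3} + \frac{1}{5}} = \frac{1}{\frac{8}{15}} = \frac{15}{8}$)
$k{\left(-6 \right)} + \frac{39}{J} \left(-49\right) = \frac{15}{8} + \frac{39}{- \frac{7}{4}} \left(-49\right) = \frac{15}{8} + 39 \left(- \frac{4}{7}\right) \left(-49\right) = \frac{15}{8} - -1092 = \frac{15}{8} + 1092 = \frac{8751}{8}$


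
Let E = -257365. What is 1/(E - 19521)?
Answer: -1/276886 ≈ -3.6116e-6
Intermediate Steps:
1/(E - 19521) = 1/(-257365 - 19521) = 1/(-276886) = -1/276886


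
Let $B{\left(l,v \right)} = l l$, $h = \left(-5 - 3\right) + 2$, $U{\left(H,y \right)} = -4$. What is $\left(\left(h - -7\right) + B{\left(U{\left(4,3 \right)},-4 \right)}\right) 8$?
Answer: $136$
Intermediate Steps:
$h = -6$ ($h = -8 + 2 = -6$)
$B{\left(l,v \right)} = l^{2}$
$\left(\left(h - -7\right) + B{\left(U{\left(4,3 \right)},-4 \right)}\right) 8 = \left(\left(-6 - -7\right) + \left(-4\right)^{2}\right) 8 = \left(\left(-6 + 7\right) + 16\right) 8 = \left(1 + 16\right) 8 = 17 \cdot 8 = 136$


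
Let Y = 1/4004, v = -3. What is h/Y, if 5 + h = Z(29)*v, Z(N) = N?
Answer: -368368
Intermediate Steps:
Y = 1/4004 ≈ 0.00024975
h = -92 (h = -5 + 29*(-3) = -5 - 87 = -92)
h/Y = -92/1/4004 = -92*4004 = -368368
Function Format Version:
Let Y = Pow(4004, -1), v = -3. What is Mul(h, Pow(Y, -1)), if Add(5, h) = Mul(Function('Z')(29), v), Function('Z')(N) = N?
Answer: -368368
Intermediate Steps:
Y = Rational(1, 4004) ≈ 0.00024975
h = -92 (h = Add(-5, Mul(29, -3)) = Add(-5, -87) = -92)
Mul(h, Pow(Y, -1)) = Mul(-92, Pow(Rational(1, 4004), -1)) = Mul(-92, 4004) = -368368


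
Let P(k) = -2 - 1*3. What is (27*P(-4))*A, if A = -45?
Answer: 6075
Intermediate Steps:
P(k) = -5 (P(k) = -2 - 3 = -5)
(27*P(-4))*A = (27*(-5))*(-45) = -135*(-45) = 6075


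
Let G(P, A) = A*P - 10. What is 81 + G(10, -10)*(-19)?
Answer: 2171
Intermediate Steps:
G(P, A) = -10 + A*P
81 + G(10, -10)*(-19) = 81 + (-10 - 10*10)*(-19) = 81 + (-10 - 100)*(-19) = 81 - 110*(-19) = 81 + 2090 = 2171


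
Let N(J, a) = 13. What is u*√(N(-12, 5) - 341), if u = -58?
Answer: -116*I*√82 ≈ -1050.4*I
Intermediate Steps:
u*√(N(-12, 5) - 341) = -58*√(13 - 341) = -116*I*√82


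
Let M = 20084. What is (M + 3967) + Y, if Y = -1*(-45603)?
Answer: 69654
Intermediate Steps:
Y = 45603
(M + 3967) + Y = (20084 + 3967) + 45603 = 24051 + 45603 = 69654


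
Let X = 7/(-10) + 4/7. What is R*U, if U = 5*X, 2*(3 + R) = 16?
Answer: -45/14 ≈ -3.2143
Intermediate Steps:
X = -9/70 (X = 7*(-1/10) + 4*(1/7) = -7/10 + 4/7 = -9/70 ≈ -0.12857)
R = 5 (R = -3 + (1/2)*16 = -3 + 8 = 5)
U = -9/14 (U = 5*(-9/70) = -9/14 ≈ -0.64286)
R*U = 5*(-9/14) = -45/14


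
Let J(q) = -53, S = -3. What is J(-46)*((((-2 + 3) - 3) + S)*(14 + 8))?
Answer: 5830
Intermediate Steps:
J(-46)*((((-2 + 3) - 3) + S)*(14 + 8)) = -53*(((-2 + 3) - 3) - 3)*(14 + 8) = -53*((1 - 3) - 3)*22 = -53*(-2 - 3)*22 = -(-265)*22 = -53*(-110) = 5830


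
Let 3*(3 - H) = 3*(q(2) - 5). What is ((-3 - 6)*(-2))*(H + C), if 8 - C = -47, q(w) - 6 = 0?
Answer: 1026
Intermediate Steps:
q(w) = 6 (q(w) = 6 + 0 = 6)
C = 55 (C = 8 - 1*(-47) = 8 + 47 = 55)
H = 2 (H = 3 - (6 - 5) = 3 - 1 = 2)
((-3 - 6)*(-2))*(H + C) = ((-3 - 6)*(-2))*(2 + 55) = -9*(-2)*57 = 18*57 = 1026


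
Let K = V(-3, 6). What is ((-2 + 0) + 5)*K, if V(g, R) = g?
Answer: -9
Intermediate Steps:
K = -3
((-2 + 0) + 5)*K = ((-2 + 0) + 5)*(-3) = (-2 + 5)*(-3) = 3*(-3) = -9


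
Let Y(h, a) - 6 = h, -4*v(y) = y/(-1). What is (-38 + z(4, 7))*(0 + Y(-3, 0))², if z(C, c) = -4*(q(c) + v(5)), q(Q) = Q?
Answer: -639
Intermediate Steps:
v(y) = y/4 (v(y) = -y/(4*(-1)) = -y*(-1)/4 = -(-1)*y/4 = y/4)
Y(h, a) = 6 + h
z(C, c) = -5 - 4*c (z(C, c) = -4*(c + (¼)*5) = -4*(c + 5/4) = -4*(5/4 + c) = -5 - 4*c)
(-38 + z(4, 7))*(0 + Y(-3, 0))² = (-38 + (-5 - 4*7))*(0 + (6 - 3))² = (-38 + (-5 - 28))*(0 + 3)² = (-38 - 33)*3² = -71*9 = -639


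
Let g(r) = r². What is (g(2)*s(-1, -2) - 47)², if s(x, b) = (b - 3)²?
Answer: 2809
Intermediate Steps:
s(x, b) = (-3 + b)²
(g(2)*s(-1, -2) - 47)² = (2²*(-3 - 2)² - 47)² = (4*(-5)² - 47)² = (4*25 - 47)² = (100 - 47)² = 53² = 2809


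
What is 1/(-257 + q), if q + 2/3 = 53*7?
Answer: 3/340 ≈ 0.0088235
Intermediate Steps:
q = 1111/3 (q = -⅔ + 53*7 = -⅔ + 371 = 1111/3 ≈ 370.33)
1/(-257 + q) = 1/(-257 + 1111/3) = 1/(340/3) = 3/340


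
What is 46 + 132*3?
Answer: 442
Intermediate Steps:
46 + 132*3 = 46 + 396 = 442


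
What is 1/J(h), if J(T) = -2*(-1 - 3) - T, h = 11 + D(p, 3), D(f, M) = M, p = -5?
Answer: -1/6 ≈ -0.16667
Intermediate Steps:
h = 14 (h = 11 + 3 = 14)
J(T) = 8 - T (J(T) = -2*(-4) - T = 8 - T)
1/J(h) = 1/(8 - 1*14) = 1/(8 - 14) = 1/(-6) = -1/6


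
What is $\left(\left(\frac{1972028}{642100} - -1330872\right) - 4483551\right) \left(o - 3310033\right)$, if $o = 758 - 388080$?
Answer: $\frac{374233926498785428}{32105} \approx 1.1657 \cdot 10^{13}$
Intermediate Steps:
$o = -387322$ ($o = 758 - 388080 = -387322$)
$\left(\left(\frac{1972028}{642100} - -1330872\right) - 4483551\right) \left(o - 3310033\right) = \left(\left(\frac{1972028}{642100} - -1330872\right) - 4483551\right) \left(-387322 - 3310033\right) = \left(\left(1972028 \cdot \frac{1}{642100} + 1330872\right) - 4483551\right) \left(-3697355\right) = \left(\left(\frac{493007}{160525} + 1330872\right) - 4483551\right) \left(-3697355\right) = \left(\frac{213638720807}{160525} - 4483551\right) \left(-3697355\right) = \left(- \frac{506083303468}{160525}\right) \left(-3697355\right) = \frac{374233926498785428}{32105}$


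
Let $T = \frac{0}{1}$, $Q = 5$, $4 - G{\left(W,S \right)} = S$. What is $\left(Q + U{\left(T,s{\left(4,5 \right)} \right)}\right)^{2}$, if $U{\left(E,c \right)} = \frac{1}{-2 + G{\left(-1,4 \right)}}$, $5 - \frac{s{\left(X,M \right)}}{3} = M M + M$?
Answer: $\frac{81}{4} \approx 20.25$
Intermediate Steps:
$s{\left(X,M \right)} = 15 - 3 M - 3 M^{2}$ ($s{\left(X,M \right)} = 15 - 3 \left(M M + M\right) = 15 - 3 \left(M^{2} + M\right) = 15 - 3 \left(M + M^{2}\right) = 15 - \left(3 M + 3 M^{2}\right) = 15 - 3 M - 3 M^{2}$)
$G{\left(W,S \right)} = 4 - S$
$T = 0$ ($T = 0 \cdot 1 = 0$)
$U{\left(E,c \right)} = - \frac{1}{2}$ ($U{\left(E,c \right)} = \frac{1}{-2 + \left(4 - 4\right)} = \frac{1}{-2 + 0} = \frac{1}{-2} = - \frac{1}{2}$)
$\left(Q + U{\left(T,s{\left(4,5 \right)} \right)}\right)^{2} = \left(5 - \frac{1}{2}\right)^{2} = \left(\frac{9}{2}\right)^{2} = \frac{81}{4}$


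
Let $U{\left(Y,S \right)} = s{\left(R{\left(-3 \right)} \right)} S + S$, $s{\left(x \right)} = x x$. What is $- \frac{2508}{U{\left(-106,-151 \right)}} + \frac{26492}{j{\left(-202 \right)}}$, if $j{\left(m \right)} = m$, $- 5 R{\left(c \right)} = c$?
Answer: $- \frac{30836132}{259267} \approx -118.94$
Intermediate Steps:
$R{\left(c \right)} = - \frac{c}{5}$
$s{\left(x \right)} = x^{2}$
$U{\left(Y,S \right)} = \frac{34 S}{25}$ ($U{\left(Y,S \right)} = \left(\left(- \frac{1}{5}\right) \left(-3\right)\right)^{2} S + S = \left(\frac{3}{5}\right)^{2} S + S = \frac{9 S}{25} + S = \frac{34 S}{25}$)
$- \frac{2508}{U{\left(-106,-151 \right)}} + \frac{26492}{j{\left(-202 \right)}} = - \frac{2508}{\frac{34}{25} \left(-151\right)} + \frac{26492}{-202} = - \frac{2508}{- \frac{5134}{25}} + 26492 \left(- \frac{1}{202}\right) = \left(-2508\right) \left(- \frac{25}{5134}\right) - \frac{13246}{101} = \frac{31350}{2567} - \frac{13246}{101} = - \frac{30836132}{259267}$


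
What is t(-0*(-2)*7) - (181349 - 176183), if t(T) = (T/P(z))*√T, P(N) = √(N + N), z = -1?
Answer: -5166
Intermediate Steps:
P(N) = √2*√N (P(N) = √(2*N) = √2*√N)
t(T) = -I*√2*T^(3/2)/2 (t(T) = (T/((√2*√(-1))))*√T = (T/((√2*I)))*√T = (T/((I*√2)))*√T = (T*(-I*√2/2))*√T = (-I*T*√2/2)*√T = -I*√2*T^(3/2)/2)
t(-0*(-2)*7) - (181349 - 176183) = -I*√2*(-0*(-2)*7)^(3/2)/2 - (181349 - 176183) = -I*√2*(-0*7)^(3/2)/2 - 1*5166 = -I*√2*(-1*0)^(3/2)/2 - 5166 = -I*√2*0^(3/2)/2 - 5166 = -½*I*√2*0 - 5166 = 0 - 5166 = -5166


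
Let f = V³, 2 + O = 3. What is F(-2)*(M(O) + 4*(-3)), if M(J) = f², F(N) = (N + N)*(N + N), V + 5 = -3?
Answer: 4194112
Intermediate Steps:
O = 1 (O = -2 + 3 = 1)
V = -8 (V = -5 - 3 = -8)
f = -512 (f = (-8)³ = -512)
F(N) = 4*N² (F(N) = (2*N)*(2*N) = 4*N²)
M(J) = 262144 (M(J) = (-512)² = 262144)
F(-2)*(M(O) + 4*(-3)) = (4*(-2)²)*(262144 + 4*(-3)) = (4*4)*(262144 - 12) = 16*262132 = 4194112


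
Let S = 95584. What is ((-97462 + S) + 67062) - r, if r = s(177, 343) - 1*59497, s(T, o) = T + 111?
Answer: 124393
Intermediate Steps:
s(T, o) = 111 + T
r = -59209 (r = (111 + 177) - 1*59497 = 288 - 59497 = -59209)
((-97462 + S) + 67062) - r = ((-97462 + 95584) + 67062) - 1*(-59209) = (-1878 + 67062) + 59209 = 65184 + 59209 = 124393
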